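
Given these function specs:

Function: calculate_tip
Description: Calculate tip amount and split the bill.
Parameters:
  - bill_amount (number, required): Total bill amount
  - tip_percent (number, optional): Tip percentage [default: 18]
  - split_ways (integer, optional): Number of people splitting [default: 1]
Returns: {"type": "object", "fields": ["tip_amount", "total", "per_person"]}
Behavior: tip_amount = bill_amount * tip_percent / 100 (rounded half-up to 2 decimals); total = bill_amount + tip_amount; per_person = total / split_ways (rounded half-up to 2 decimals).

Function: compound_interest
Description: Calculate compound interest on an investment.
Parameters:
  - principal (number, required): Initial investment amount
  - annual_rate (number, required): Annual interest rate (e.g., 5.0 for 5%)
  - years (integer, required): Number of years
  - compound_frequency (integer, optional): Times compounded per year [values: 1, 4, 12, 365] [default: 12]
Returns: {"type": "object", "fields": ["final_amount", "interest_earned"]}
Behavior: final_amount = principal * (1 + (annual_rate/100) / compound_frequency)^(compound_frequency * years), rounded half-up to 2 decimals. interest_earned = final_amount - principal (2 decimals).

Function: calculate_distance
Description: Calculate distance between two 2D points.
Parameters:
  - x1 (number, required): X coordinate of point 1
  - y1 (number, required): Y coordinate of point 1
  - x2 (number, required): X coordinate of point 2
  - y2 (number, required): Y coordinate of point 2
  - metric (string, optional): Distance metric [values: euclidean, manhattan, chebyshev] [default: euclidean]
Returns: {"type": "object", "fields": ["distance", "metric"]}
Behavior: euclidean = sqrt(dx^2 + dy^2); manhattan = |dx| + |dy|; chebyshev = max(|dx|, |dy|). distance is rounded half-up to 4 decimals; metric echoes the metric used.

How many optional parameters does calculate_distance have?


Parameters of calculate_distance: x1 (required), y1 (required), x2 (required), y2 (required), metric (optional)
Optional count:
1


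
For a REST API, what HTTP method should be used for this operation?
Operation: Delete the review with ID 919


GET = read, POST = create, PUT = update/replace, DELETE = remove
This operation is a removal.
DELETE


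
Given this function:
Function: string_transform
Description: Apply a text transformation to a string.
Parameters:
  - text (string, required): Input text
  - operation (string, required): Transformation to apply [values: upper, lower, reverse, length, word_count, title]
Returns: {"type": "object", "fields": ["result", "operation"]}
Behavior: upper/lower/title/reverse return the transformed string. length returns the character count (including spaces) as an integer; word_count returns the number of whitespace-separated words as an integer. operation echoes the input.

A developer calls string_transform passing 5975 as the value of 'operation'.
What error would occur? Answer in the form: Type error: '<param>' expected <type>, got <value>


Spec: 'operation' is declared as string; 5975 is an integer.
Type error: 'operation' expected string, got 5975


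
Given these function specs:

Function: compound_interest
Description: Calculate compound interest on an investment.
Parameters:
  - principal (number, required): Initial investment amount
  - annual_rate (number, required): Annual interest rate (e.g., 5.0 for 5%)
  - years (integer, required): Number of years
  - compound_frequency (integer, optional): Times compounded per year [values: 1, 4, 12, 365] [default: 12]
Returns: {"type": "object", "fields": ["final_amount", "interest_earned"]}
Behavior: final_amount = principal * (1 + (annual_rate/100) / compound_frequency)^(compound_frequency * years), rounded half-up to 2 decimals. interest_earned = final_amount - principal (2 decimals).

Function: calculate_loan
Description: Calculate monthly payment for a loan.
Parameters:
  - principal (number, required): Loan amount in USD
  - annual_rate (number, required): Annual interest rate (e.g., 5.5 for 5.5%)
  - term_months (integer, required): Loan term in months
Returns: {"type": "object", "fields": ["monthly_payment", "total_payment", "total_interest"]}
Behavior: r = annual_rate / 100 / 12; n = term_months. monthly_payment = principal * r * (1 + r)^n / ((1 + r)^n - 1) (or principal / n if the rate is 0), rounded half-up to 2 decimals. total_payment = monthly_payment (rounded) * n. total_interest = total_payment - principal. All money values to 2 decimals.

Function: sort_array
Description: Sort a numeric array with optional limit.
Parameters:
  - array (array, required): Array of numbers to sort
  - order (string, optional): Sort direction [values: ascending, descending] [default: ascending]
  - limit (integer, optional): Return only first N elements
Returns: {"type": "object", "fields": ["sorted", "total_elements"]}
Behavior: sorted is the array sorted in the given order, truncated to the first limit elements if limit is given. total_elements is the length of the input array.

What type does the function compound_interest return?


The compound_interest spec declares Returns: {"type": "object", "fields": ["final_amount", "interest_earned"]}
Type:
object


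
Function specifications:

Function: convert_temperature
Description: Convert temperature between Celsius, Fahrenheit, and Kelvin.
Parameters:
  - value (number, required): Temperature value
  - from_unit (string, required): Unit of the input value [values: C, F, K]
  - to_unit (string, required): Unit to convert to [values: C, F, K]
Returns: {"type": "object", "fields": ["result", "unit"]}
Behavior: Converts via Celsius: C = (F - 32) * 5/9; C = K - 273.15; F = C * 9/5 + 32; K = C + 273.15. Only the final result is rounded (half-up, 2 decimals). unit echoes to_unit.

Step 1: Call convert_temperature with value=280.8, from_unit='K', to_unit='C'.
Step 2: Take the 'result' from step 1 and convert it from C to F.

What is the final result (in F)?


Step 1: convert_temperature(value=280.8, from_unit=K, to_unit=C)
  To C: 280.8 - 273.15 = 7.65
  Target is C: 7.65
  Round to 2 decimals: 7.65
  -> result = 7.65 C
Step 2: convert_temperature(value=7.65, from_unit=C, to_unit=F)
  Input already in C: 7.65
  To F: 7.65 * 9/5 + 32 = 45.77
  Round to 2 decimals: 45.77
  -> result = 45.77 F
45.77 F


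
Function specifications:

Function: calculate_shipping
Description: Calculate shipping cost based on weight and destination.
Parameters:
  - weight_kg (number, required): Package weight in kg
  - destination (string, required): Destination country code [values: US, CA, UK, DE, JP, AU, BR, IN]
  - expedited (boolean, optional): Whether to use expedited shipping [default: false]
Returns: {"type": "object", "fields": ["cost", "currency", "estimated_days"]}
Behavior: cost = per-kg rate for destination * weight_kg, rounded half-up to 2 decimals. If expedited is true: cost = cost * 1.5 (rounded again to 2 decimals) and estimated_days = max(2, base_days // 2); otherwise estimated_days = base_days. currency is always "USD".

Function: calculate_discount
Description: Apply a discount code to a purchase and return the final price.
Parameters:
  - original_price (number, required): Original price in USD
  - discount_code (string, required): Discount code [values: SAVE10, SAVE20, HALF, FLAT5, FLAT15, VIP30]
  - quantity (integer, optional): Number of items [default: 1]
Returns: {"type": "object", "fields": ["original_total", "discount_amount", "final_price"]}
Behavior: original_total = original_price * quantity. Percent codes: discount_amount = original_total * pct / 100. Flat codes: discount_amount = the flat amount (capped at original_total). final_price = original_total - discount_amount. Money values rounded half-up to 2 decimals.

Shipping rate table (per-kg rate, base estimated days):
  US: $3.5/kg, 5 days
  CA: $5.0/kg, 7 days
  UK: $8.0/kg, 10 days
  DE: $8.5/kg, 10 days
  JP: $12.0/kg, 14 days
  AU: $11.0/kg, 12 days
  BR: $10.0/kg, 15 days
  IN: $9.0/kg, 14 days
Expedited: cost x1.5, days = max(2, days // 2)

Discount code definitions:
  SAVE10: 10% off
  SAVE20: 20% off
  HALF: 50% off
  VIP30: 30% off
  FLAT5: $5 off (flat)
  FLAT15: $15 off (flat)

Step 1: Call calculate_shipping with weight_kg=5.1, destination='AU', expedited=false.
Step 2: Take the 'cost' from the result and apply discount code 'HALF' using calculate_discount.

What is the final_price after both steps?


Step 1: calculate_shipping(weight_kg=5.1, destination=AU, expedited=false)
  Rate for AU: $11.0/kg, base 12 days
  cost = 11.0 * 5.1 = 56.1 -> 56.10
  expedited not set/false: estimated_days = 12
  -> cost = 56.10 USD
Step 2: calculate_discount(original_price=56.1, discount_code=HALF, quantity=1)
  original_total = 56.1 * 1 = 56.10
  HALF = 50% off: discount_amount = 56.10 * 50/100 = 28.05 -> 28.05
  final_price = 56.10 - 28.05 = 28.05
  -> final_price = 28.05
$28.05


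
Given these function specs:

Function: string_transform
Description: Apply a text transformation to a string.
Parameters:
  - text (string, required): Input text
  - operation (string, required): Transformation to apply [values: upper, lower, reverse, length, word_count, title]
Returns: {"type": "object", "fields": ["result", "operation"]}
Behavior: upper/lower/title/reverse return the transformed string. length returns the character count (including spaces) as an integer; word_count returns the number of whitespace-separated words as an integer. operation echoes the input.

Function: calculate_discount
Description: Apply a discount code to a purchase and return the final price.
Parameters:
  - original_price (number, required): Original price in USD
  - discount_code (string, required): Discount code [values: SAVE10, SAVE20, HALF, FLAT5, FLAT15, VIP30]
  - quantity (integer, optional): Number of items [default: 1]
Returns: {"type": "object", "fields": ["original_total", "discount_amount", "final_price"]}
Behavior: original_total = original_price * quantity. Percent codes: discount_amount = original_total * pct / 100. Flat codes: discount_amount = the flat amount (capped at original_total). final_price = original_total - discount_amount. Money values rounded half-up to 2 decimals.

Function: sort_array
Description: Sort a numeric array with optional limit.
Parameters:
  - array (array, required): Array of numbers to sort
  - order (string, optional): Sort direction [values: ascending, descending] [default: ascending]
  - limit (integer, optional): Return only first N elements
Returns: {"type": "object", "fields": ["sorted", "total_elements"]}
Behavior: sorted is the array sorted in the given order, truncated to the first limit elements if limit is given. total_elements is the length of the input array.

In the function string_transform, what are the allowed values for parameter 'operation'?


The string_transform spec declares:
  - operation (string, required): Transformation to apply [values: upper, lower, reverse, length, word_count, title]
Allowed values:
upper, lower, reverse, length, word_count, title


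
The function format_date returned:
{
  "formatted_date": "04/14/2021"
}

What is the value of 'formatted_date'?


04/14/2021


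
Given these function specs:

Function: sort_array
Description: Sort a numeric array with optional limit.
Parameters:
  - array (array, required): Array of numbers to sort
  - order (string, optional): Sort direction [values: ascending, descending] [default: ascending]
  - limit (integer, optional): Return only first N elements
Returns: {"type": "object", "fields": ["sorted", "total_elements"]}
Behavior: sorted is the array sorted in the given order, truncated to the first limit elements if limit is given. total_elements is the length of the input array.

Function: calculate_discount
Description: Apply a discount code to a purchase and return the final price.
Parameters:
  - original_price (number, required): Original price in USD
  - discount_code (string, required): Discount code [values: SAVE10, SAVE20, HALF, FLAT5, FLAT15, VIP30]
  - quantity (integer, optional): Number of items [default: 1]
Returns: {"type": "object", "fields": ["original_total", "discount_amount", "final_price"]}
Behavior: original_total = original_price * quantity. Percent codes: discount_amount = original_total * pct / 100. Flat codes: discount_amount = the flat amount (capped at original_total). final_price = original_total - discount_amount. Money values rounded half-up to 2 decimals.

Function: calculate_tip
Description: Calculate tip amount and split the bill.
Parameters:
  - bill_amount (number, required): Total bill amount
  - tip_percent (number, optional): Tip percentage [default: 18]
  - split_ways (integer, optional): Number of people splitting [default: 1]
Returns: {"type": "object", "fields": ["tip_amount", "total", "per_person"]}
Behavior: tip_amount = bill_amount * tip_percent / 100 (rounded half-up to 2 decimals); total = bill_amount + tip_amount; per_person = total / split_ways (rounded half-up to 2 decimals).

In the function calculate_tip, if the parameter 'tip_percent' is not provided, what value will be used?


The calculate_tip spec declares:
  - tip_percent (number, optional): Tip percentage [default: 18]
Default:
18


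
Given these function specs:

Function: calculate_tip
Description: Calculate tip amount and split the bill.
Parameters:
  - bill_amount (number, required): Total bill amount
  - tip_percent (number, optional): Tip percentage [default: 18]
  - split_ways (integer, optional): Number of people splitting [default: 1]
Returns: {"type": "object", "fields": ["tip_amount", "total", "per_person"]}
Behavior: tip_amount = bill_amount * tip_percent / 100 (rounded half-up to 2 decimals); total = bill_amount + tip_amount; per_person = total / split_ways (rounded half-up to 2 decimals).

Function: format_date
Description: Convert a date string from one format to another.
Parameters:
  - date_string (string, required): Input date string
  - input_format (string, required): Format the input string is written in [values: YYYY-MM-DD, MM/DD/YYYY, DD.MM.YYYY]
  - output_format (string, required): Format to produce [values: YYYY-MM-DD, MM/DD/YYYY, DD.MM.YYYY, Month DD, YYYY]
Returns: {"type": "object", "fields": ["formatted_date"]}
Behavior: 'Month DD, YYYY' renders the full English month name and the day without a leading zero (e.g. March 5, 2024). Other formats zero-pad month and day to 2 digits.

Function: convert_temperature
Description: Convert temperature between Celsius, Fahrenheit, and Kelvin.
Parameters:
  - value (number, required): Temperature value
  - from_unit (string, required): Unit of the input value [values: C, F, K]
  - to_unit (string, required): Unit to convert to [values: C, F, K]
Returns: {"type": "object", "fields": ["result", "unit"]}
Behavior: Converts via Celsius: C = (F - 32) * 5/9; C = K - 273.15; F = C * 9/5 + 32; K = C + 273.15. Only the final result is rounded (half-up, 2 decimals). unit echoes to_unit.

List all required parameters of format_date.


Parameters of format_date and their required/optional flag:
  date_string: required
  input_format: required
  output_format: required
date_string, input_format, output_format


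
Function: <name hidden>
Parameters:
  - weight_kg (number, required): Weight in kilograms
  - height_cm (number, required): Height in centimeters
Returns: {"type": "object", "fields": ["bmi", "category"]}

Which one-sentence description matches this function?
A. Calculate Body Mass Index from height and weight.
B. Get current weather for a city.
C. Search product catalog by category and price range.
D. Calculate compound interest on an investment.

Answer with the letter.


Parameters weight_kg, height_cm and return ["bmi", "category"] fit: Calculate Body Mass Index from height and weight.
A


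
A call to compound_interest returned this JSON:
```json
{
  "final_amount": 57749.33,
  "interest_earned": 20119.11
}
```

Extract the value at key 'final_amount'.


57749.33


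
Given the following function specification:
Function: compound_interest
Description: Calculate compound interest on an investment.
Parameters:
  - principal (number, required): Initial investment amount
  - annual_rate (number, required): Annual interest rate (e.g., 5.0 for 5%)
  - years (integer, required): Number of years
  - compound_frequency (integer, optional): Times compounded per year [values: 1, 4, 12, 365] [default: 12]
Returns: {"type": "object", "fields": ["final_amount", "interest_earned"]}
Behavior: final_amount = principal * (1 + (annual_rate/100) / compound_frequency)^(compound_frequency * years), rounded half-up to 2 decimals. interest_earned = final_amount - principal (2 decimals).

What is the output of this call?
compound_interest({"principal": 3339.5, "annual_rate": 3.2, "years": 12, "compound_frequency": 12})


rate per period = 3.2/100/12 = 0.002666666667 (keep full precision); periods = 12 * 12 = 144
(1 + 0.002666666667)^144 = 1.46739528
final_amount = 3339.5 * 1.46739528 = 4900.366526 -> 4900.37
interest_earned = 4900.37 - 3339.50 = 1560.87
Output:
{"final_amount": 4900.37, "interest_earned": 1560.87}


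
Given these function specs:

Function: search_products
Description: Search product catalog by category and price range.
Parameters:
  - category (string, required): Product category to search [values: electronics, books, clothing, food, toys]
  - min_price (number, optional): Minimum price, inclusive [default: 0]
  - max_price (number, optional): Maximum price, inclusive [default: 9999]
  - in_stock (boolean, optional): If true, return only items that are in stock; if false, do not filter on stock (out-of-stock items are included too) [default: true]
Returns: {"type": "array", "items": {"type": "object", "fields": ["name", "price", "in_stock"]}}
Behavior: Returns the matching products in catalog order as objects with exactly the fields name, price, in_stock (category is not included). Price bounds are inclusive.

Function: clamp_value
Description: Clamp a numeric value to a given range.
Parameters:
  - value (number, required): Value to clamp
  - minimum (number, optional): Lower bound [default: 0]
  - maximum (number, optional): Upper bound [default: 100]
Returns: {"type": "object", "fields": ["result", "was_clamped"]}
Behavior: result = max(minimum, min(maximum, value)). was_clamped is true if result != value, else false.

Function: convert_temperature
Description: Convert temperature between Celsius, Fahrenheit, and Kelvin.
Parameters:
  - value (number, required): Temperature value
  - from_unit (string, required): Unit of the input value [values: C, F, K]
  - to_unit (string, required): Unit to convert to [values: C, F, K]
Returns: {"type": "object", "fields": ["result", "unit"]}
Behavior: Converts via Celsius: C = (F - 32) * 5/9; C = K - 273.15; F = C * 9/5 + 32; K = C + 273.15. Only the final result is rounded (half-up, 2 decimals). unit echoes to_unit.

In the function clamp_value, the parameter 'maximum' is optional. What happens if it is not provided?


The clamp_value spec declares:
  - maximum (number, optional): Upper bound [default: 100]
It defaults to 100


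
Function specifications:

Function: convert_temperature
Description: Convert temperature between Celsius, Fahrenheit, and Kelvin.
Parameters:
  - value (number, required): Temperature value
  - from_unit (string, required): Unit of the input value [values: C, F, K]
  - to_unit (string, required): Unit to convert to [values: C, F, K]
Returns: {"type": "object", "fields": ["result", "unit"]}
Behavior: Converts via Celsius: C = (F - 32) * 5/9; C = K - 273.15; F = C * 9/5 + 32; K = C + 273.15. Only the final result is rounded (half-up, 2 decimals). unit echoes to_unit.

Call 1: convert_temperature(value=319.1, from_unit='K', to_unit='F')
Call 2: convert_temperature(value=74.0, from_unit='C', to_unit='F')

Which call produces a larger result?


Call 1:
  To C: 319.1 - 273.15 = 45.95
  To F: 45.95 * 9/5 + 32 = 114.71
  Round to 2 decimals: 114.71
  -> 114.71 F
Call 2:
  Input already in C: 74
  To F: 74 * 9/5 + 32 = 165.2
  Round to 2 decimals: 165.2
  -> 165.2 F
Call 2 (165.2 F)


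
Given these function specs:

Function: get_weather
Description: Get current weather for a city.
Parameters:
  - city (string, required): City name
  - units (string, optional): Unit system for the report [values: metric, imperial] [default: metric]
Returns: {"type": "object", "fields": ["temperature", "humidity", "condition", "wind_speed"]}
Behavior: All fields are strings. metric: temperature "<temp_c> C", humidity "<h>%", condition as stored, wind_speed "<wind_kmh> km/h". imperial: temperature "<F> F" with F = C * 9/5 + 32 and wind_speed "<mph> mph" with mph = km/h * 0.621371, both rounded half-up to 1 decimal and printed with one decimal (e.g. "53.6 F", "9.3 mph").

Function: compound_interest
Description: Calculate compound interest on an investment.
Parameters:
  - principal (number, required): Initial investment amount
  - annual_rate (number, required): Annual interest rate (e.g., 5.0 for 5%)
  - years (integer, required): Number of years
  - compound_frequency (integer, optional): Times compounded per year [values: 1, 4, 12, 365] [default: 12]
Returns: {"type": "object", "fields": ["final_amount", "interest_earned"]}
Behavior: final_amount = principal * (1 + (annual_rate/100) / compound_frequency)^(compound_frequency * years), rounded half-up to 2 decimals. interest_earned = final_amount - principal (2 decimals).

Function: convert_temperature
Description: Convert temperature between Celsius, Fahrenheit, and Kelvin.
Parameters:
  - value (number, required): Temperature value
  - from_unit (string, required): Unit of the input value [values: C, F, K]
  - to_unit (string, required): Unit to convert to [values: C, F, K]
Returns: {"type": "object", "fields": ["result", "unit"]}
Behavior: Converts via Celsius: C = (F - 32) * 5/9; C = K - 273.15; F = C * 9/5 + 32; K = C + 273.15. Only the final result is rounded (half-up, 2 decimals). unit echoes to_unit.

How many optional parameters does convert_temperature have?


Parameters of convert_temperature: value (required), from_unit (required), to_unit (required)
Optional count:
0


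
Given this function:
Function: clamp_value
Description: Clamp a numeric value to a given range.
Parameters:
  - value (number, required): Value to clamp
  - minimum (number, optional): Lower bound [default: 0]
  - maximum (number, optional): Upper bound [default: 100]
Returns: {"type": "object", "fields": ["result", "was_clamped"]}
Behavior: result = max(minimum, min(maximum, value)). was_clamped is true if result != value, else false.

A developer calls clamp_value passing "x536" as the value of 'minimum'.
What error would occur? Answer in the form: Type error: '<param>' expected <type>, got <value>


Spec: 'minimum' is declared as number; "x536" is a string.
Type error: 'minimum' expected number, got "x536"


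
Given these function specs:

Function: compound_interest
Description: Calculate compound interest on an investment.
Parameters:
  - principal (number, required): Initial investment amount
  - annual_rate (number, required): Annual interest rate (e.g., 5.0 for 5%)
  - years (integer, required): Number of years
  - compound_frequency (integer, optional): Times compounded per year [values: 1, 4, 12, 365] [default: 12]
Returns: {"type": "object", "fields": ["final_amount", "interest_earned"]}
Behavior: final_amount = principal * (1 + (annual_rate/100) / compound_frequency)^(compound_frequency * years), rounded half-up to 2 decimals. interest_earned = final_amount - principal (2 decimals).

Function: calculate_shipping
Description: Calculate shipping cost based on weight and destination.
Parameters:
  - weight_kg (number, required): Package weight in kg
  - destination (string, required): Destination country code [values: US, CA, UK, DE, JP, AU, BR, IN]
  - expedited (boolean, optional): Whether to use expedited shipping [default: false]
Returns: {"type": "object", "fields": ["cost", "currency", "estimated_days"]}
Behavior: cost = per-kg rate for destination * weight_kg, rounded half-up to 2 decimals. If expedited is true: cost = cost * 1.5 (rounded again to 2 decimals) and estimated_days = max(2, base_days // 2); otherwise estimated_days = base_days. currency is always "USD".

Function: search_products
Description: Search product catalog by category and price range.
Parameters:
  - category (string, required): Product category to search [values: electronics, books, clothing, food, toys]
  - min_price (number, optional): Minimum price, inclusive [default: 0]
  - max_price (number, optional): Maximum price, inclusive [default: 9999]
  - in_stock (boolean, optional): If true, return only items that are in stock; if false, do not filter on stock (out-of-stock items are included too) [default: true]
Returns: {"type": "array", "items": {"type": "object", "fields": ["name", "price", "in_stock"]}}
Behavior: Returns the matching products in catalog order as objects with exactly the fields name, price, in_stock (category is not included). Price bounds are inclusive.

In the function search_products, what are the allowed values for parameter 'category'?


The search_products spec declares:
  - category (string, required): Product category to search [values: electronics, books, clothing, food, toys]
Allowed values:
electronics, books, clothing, food, toys


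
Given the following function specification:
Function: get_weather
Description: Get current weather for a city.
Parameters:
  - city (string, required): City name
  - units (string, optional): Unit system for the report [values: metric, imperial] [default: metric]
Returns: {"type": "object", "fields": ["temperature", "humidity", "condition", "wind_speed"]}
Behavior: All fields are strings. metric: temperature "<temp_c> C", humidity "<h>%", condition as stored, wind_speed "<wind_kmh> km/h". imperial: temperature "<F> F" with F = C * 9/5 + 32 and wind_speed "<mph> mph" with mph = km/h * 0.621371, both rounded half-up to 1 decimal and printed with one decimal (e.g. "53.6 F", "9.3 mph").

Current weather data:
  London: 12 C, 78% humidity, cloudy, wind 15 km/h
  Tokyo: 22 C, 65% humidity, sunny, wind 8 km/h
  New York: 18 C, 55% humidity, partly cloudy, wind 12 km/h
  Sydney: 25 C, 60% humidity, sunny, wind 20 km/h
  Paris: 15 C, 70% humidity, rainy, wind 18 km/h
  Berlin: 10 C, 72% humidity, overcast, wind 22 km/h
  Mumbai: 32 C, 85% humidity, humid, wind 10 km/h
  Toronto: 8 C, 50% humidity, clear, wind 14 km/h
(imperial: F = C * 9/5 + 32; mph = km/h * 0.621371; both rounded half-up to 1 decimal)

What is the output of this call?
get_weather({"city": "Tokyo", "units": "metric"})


Tokyo record: 22 C, 65%, sunny, 8 km/h
metric: report values as stored ('<temp_c> C', '<humidity>%', '<wind_kmh> km/h')
Output:
{"temperature": "22 C", "humidity": "65%", "condition": "sunny", "wind_speed": "8 km/h"}


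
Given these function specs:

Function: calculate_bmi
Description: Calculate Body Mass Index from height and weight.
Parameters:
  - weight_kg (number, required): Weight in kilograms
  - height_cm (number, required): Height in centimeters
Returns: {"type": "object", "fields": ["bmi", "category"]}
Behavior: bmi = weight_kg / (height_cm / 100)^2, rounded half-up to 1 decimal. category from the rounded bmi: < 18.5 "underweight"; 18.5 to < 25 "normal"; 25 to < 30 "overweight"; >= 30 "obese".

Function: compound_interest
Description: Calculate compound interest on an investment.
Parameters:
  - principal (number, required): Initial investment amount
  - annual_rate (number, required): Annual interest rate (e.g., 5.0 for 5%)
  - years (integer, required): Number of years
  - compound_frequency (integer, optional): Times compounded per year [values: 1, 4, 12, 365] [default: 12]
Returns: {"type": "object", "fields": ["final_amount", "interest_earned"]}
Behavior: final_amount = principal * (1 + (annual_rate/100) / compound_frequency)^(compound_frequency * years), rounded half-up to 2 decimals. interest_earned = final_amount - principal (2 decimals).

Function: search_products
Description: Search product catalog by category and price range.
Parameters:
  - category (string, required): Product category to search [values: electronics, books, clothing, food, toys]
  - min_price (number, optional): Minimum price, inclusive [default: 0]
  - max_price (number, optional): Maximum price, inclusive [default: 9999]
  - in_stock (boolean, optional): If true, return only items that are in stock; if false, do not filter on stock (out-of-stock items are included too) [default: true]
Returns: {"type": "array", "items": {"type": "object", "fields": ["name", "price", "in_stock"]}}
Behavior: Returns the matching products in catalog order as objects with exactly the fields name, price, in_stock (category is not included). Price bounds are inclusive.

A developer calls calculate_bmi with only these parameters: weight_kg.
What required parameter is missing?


Required parameters: weight_kg, height_cm
Provided: weight_kg
Missing: height_cm
height_cm


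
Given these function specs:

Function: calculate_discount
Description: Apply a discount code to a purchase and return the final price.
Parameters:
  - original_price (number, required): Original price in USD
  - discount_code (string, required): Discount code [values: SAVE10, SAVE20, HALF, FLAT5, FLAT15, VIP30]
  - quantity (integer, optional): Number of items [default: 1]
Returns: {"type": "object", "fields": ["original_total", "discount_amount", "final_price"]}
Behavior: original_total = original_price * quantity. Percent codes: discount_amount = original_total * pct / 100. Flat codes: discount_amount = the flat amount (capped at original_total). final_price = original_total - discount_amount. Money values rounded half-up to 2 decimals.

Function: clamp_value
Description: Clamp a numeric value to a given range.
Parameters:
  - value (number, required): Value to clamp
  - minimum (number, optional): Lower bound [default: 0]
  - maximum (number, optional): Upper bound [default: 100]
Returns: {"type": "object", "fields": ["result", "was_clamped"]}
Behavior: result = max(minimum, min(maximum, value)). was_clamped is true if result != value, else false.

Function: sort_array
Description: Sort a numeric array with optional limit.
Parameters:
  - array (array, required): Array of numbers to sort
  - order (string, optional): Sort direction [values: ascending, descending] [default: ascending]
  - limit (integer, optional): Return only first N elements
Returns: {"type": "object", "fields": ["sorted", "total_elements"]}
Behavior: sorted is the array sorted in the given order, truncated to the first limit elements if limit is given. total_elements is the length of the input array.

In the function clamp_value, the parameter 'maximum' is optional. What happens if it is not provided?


The clamp_value spec declares:
  - maximum (number, optional): Upper bound [default: 100]
It defaults to 100


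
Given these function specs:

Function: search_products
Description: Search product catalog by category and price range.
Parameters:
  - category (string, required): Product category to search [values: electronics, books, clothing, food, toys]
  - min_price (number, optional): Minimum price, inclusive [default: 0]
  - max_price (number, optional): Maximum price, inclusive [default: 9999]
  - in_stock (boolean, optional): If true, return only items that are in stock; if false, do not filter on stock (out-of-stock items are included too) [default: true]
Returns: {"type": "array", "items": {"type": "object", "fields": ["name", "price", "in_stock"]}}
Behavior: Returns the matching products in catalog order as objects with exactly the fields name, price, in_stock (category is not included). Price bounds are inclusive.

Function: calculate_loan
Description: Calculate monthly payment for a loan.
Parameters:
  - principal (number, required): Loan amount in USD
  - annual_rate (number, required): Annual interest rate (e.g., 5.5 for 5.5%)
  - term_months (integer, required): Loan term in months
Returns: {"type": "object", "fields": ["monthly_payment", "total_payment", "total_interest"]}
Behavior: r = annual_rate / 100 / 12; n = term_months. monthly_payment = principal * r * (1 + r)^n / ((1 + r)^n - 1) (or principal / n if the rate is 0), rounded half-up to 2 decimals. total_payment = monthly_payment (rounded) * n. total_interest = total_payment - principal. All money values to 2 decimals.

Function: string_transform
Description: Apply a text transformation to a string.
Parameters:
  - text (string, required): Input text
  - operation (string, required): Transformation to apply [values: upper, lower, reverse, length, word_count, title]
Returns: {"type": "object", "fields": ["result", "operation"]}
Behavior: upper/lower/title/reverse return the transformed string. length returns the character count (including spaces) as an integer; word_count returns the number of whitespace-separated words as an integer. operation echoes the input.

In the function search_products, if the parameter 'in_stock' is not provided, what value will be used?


The search_products spec declares:
  - in_stock (boolean, optional): If true, return only items that are in stock; if false, do not filter on stock (out-of-stock items are included too) [default: true]
Default:
true


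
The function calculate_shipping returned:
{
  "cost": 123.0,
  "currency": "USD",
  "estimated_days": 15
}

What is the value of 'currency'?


USD


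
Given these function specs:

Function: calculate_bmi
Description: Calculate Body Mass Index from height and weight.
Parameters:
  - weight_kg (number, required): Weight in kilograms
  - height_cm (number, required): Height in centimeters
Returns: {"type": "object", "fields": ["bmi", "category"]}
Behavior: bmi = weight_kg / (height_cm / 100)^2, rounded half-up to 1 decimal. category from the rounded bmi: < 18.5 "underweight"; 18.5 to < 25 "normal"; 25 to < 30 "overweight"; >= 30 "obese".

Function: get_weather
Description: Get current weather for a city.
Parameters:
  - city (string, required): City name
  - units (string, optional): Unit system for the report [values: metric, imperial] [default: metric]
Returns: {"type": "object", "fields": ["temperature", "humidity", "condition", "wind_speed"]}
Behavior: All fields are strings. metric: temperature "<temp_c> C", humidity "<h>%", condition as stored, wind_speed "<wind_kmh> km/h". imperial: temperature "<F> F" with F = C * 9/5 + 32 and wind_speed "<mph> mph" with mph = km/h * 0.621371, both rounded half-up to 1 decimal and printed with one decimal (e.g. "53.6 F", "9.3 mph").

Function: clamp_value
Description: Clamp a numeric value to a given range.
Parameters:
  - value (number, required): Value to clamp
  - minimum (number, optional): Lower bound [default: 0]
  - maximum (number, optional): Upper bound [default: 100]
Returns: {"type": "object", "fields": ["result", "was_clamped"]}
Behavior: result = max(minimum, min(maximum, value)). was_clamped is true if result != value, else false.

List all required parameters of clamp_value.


Parameters of clamp_value and their required/optional flag:
  value: required
  minimum: optional
  maximum: optional
value


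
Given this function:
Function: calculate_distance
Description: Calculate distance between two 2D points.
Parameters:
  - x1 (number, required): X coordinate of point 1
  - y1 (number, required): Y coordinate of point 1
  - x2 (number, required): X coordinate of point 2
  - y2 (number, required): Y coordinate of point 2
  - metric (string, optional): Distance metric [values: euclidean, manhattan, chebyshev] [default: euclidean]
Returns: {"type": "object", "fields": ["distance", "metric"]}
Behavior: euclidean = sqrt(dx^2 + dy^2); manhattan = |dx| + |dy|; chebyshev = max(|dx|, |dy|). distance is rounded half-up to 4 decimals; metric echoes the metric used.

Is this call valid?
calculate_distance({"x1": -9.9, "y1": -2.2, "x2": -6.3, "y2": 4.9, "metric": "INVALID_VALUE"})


Checking parameter values...
Parameter 'metric' has value 'INVALID_VALUE' not in allowed: euclidean, manhattan, chebyshev
Invalid - 'metric' must be one of euclidean, manhattan, chebyshev


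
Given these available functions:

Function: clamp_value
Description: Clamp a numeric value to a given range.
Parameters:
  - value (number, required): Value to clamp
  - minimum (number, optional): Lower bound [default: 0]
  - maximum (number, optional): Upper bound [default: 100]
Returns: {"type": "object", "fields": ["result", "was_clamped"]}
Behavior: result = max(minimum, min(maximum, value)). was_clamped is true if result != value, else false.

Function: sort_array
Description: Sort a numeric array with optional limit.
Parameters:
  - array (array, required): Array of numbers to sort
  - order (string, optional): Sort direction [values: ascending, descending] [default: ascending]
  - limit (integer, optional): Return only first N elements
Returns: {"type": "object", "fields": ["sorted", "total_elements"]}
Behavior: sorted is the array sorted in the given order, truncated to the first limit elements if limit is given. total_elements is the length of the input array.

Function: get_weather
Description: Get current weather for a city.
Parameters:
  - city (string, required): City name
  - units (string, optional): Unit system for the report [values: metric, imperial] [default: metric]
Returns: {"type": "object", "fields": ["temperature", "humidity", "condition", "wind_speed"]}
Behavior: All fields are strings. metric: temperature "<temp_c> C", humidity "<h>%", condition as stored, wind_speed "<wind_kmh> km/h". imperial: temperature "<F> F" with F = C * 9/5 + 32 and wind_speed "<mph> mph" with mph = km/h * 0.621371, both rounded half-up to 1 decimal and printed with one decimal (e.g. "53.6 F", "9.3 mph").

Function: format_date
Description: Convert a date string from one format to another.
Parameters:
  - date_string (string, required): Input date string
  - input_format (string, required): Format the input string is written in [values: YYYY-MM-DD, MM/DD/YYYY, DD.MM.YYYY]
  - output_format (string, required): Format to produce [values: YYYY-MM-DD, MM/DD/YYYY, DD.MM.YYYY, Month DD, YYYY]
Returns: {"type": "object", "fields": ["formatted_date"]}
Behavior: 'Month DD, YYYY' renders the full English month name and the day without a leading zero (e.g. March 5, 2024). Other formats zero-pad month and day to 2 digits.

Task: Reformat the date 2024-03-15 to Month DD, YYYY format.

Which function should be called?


The task needs a function whose description is: Convert a date string from one format to another.
format_date


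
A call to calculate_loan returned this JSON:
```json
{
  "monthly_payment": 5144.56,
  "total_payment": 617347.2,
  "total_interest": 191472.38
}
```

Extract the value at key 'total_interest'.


191472.38


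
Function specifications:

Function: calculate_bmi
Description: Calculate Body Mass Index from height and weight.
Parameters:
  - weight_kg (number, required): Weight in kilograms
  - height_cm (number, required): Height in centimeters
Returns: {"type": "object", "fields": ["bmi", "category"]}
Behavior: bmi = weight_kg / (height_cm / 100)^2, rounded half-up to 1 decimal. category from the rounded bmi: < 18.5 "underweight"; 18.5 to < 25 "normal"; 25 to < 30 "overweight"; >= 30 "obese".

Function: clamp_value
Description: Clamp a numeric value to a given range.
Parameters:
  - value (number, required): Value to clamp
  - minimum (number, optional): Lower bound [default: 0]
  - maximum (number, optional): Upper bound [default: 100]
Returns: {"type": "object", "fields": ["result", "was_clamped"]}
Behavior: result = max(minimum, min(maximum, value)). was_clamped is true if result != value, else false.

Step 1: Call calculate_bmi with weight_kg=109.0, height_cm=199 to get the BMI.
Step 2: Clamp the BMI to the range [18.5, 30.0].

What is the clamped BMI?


Step 1: calculate_bmi(weight_kg=109.0, height_cm=199)
  height_m = 199 / 100 = 1.99
  bmi = 109.0 / 1.99^2 = 109.0 / 3.9601 = 27.524557 -> 27.5
  25 <= 27.5 < 30 -> overweight
  -> bmi = 27.5
Step 2: clamp_value(value=27.5, minimum=18.5, maximum=30.0)
  result = max(18.5, min(30.0, 27.5)) = max(18.5, 27.5) = 27.5
  was_clamped = (27.5 != 27.5) = false
  -> result = 27.5
27.5


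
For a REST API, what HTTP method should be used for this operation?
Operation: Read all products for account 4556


GET = read, POST = create, PUT = update/replace, DELETE = remove
This operation is a read.
GET
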